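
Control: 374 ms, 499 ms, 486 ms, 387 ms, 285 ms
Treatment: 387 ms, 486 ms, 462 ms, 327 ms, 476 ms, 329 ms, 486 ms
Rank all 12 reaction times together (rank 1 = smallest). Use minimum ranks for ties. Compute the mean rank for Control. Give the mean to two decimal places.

Sorted (ascending): 285, 327, 329, 374, 387, 387, 462, 476, 486, 486, 486, 499
The 2 values of 387 occupy positions 5–6 → each gets rank 5.
The 3 values of 486 occupy positions 9–11 → each gets rank 9.
Control values → pooled ranks: 374→4, 499→12, 486→9, 387→5, 285→1
Mean rank = (4 + 12 + 9 + 5 + 1) / 5 = 6.20

6.20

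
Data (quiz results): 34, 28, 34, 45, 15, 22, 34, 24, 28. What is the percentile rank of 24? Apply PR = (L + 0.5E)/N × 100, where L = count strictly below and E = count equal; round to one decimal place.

N = 9.
Strictly below 24: 2. Equal to 24: 1.
PR = (2 + 0.5·1)/9 × 100 = 27.8

27.8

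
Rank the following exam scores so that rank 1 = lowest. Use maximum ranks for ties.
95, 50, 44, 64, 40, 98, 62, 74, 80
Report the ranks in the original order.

Sorted (ascending): 40, 44, 50, 62, 64, 74, 80, 95, 98
No ties — each value takes its position as its rank.

8, 3, 2, 5, 1, 9, 4, 6, 7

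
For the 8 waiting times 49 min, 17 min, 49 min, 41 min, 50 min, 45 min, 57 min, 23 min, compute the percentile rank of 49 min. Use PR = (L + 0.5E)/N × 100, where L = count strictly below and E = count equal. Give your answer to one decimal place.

N = 8.
Strictly below 49: 4. Equal to 49: 2.
PR = (4 + 0.5·2)/8 × 100 = 62.5

62.5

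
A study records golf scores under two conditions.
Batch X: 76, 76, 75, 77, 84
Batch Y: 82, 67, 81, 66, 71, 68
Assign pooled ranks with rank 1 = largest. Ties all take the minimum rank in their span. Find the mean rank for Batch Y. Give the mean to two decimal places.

7.17

Sorted (descending): 84, 82, 81, 77, 76, 76, 75, 71, 68, 67, 66
The 2 values of 76 occupy positions 5–6 → each gets rank 5.
Batch Y values → pooled ranks: 82→2, 67→10, 81→3, 66→11, 71→8, 68→9
Mean rank = (2 + 10 + 3 + 11 + 8 + 9) / 6 = 7.17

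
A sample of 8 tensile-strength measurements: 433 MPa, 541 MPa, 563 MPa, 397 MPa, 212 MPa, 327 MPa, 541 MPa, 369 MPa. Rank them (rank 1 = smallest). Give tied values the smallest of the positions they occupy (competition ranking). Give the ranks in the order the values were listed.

Sorted (ascending): 212, 327, 369, 397, 433, 541, 541, 563
The 2 values of 541 occupy positions 6–7 → each gets rank 6.

5, 6, 8, 4, 1, 2, 6, 3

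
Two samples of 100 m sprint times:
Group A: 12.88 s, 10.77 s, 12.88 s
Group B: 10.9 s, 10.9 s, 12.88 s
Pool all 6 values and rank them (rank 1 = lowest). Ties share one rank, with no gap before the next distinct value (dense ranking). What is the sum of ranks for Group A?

Sorted (ascending): 10.77, 10.9, 10.9, 12.88, 12.88, 12.88
The 2 values of 10.9 share dense rank 2.
The 3 values of 12.88 share dense rank 3.
Remaining distinct values take the next consecutive integers.
Group A values → pooled ranks: 12.88→3, 10.77→1, 12.88→3
Rank sum = 3 + 1 + 3 = 7

7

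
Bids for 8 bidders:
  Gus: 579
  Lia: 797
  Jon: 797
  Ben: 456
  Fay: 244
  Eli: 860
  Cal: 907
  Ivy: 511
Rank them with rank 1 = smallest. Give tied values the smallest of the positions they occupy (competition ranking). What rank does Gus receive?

4

Sorted (ascending): 244, 456, 511, 579, 797, 797, 860, 907
The 2 values of 797 occupy positions 5–6 → each gets rank 5.
Gus has value 579 → rank 4.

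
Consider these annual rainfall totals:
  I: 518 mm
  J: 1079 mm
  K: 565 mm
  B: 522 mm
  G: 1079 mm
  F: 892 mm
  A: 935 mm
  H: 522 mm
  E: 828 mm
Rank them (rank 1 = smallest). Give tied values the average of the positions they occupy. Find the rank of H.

2.5

Sorted (ascending): 518, 522, 522, 565, 828, 892, 935, 1079, 1079
The 2 values of 522 occupy positions 2–3 → average rank (2+3)/2 = 2.5.
The 2 values of 1079 occupy positions 8–9 → average rank (8+9)/2 = 8.5.
H has value 522 mm → rank 2.5.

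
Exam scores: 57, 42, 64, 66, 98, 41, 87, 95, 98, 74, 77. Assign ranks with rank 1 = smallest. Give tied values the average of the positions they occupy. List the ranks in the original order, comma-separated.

Sorted (ascending): 41, 42, 57, 64, 66, 74, 77, 87, 95, 98, 98
The 2 values of 98 occupy positions 10–11 → average rank (10+11)/2 = 10.5.

3, 2, 4, 5, 10.5, 1, 8, 9, 10.5, 6, 7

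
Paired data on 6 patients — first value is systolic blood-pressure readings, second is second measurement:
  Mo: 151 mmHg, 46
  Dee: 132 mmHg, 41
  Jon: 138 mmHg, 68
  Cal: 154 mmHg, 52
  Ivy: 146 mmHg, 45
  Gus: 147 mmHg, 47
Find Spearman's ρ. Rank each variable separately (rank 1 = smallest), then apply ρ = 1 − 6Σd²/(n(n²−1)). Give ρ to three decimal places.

0.371

Ranks of variable 1: 5, 1, 2, 6, 3, 4
Ranks of variable 2: 3, 1, 6, 5, 2, 4
d = r₁ − r₂: 2, 0, -4, 1, 1, 0
d²: 4, 0, 16, 1, 1, 0; Σd² = 22
ρ = 1 − 6·22/(6·35) = 1 − 132/210 = 0.371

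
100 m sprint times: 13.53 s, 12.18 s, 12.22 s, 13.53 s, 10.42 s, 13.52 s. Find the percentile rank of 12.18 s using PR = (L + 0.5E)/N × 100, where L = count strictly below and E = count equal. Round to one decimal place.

25.0

N = 6.
Strictly below 12.18: 1. Equal to 12.18: 1.
PR = (1 + 0.5·1)/6 × 100 = 25.0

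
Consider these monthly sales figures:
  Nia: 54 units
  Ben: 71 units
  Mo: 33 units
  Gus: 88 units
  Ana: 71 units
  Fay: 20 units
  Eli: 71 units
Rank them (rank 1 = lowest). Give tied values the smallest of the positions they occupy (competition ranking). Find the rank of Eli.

4

Sorted (ascending): 20, 33, 54, 71, 71, 71, 88
The 3 values of 71 occupy positions 4–6 → each gets rank 4.
Eli has value 71 units → rank 4.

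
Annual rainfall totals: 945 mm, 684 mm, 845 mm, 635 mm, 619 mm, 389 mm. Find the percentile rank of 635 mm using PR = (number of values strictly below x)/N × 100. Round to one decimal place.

N = 6.
Strictly below 635: 2. Equal to 635: 1.
PR = 2/6 × 100 = 33.3

33.3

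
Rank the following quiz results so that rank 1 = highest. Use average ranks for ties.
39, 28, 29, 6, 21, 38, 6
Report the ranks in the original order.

1, 4, 3, 6.5, 5, 2, 6.5

Sorted (descending): 39, 38, 29, 28, 21, 6, 6
The 2 values of 6 occupy positions 6–7 → average rank (6+7)/2 = 6.5.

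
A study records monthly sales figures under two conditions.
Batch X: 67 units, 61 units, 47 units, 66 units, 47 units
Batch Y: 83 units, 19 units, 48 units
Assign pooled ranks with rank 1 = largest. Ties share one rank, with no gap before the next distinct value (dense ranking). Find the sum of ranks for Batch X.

Sorted (descending): 83, 67, 66, 61, 48, 47, 47, 19
The 2 values of 47 share dense rank 6.
Remaining distinct values take the next consecutive integers.
Batch X values → pooled ranks: 67→2, 61→4, 47→6, 66→3, 47→6
Rank sum = 2 + 4 + 6 + 3 + 6 = 21

21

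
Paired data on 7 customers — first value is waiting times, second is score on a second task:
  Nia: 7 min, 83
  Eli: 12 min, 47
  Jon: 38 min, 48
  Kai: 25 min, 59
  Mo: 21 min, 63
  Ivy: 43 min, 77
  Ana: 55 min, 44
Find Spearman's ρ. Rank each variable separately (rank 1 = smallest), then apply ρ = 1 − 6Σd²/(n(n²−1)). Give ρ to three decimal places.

-0.429

Ranks of variable 1: 1, 2, 5, 4, 3, 6, 7
Ranks of variable 2: 7, 2, 3, 4, 5, 6, 1
d = r₁ − r₂: -6, 0, 2, 0, -2, 0, 6
d²: 36, 0, 4, 0, 4, 0, 36; Σd² = 80
ρ = 1 − 6·80/(7·48) = 1 − 480/336 = -0.429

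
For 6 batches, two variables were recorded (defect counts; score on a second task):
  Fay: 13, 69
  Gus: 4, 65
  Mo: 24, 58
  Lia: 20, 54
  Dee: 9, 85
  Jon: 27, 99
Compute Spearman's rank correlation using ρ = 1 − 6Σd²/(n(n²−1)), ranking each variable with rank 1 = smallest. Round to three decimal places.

0.086

Ranks of variable 1: 3, 1, 5, 4, 2, 6
Ranks of variable 2: 4, 3, 2, 1, 5, 6
d = r₁ − r₂: -1, -2, 3, 3, -3, 0
d²: 1, 4, 9, 9, 9, 0; Σd² = 32
ρ = 1 − 6·32/(6·35) = 1 − 192/210 = 0.086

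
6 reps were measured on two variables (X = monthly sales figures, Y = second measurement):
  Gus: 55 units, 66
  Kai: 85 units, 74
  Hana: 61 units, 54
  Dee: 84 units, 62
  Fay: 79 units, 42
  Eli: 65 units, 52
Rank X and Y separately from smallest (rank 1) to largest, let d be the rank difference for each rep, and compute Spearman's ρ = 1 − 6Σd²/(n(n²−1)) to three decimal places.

0.200

Ranks of variable 1: 1, 6, 2, 5, 4, 3
Ranks of variable 2: 5, 6, 3, 4, 1, 2
d = r₁ − r₂: -4, 0, -1, 1, 3, 1
d²: 16, 0, 1, 1, 9, 1; Σd² = 28
ρ = 1 − 6·28/(6·35) = 1 − 168/210 = 0.200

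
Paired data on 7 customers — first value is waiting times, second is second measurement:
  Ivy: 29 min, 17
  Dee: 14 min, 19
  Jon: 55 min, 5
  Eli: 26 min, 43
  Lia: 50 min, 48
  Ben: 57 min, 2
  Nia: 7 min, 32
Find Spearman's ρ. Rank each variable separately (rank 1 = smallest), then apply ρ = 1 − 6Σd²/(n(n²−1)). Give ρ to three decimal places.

-0.536

Ranks of variable 1: 4, 2, 6, 3, 5, 7, 1
Ranks of variable 2: 3, 4, 2, 6, 7, 1, 5
d = r₁ − r₂: 1, -2, 4, -3, -2, 6, -4
d²: 1, 4, 16, 9, 4, 36, 16; Σd² = 86
ρ = 1 − 6·86/(7·48) = 1 − 516/336 = -0.536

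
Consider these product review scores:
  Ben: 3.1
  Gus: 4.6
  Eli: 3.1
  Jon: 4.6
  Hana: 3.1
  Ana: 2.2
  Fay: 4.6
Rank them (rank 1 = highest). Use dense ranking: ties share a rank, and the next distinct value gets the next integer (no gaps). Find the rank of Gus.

1

Sorted (descending): 4.6, 4.6, 4.6, 3.1, 3.1, 3.1, 2.2
The 3 values of 4.6 share dense rank 1.
The 3 values of 3.1 share dense rank 2.
Remaining distinct values take the next consecutive integers.
Gus has value 4.6 → rank 1.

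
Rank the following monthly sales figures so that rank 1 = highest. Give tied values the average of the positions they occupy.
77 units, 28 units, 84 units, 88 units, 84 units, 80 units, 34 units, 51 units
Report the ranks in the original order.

Sorted (descending): 88, 84, 84, 80, 77, 51, 34, 28
The 2 values of 84 occupy positions 2–3 → average rank (2+3)/2 = 2.5.

5, 8, 2.5, 1, 2.5, 4, 7, 6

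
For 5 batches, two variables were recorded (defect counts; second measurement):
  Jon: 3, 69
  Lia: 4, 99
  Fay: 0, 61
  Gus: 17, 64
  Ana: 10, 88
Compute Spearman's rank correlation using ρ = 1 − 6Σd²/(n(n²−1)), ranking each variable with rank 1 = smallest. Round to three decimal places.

0.300

Ranks of variable 1: 2, 3, 1, 5, 4
Ranks of variable 2: 3, 5, 1, 2, 4
d = r₁ − r₂: -1, -2, 0, 3, 0
d²: 1, 4, 0, 9, 0; Σd² = 14
ρ = 1 − 6·14/(5·24) = 1 − 84/120 = 0.300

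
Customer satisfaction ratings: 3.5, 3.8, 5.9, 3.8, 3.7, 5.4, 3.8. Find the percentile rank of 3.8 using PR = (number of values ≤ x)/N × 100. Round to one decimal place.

N = 7.
Strictly below 3.8: 2. Equal to 3.8: 3.
PR = 5/7 × 100 = 71.4

71.4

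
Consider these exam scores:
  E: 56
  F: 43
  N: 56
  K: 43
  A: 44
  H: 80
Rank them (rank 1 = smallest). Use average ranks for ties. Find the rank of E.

4.5

Sorted (ascending): 43, 43, 44, 56, 56, 80
The 2 values of 43 occupy positions 1–2 → average rank (1+2)/2 = 1.5.
The 2 values of 56 occupy positions 4–5 → average rank (4+5)/2 = 4.5.
E has value 56 → rank 4.5.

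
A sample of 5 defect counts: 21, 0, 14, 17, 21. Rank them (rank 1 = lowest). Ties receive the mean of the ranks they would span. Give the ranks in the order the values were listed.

4.5, 1, 2, 3, 4.5

Sorted (ascending): 0, 14, 17, 21, 21
The 2 values of 21 occupy positions 4–5 → average rank (4+5)/2 = 4.5.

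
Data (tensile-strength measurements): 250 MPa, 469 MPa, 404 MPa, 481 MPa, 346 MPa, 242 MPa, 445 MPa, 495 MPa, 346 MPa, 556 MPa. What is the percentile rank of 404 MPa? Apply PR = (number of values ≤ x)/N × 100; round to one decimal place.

50.0

N = 10.
Strictly below 404: 4. Equal to 404: 1.
PR = 5/10 × 100 = 50.0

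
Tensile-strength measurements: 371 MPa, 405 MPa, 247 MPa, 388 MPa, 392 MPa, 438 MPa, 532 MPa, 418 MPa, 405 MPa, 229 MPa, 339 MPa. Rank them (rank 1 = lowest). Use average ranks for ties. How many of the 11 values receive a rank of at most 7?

6

Sorted (ascending): 229, 247, 339, 371, 388, 392, 405, 405, 418, 438, 532
The 2 values of 405 occupy positions 7–8 → average rank (7+8)/2 = 7.5.
Ranks ≤ 7: {1, 2, 3, 4, 5, 6} → 6 values.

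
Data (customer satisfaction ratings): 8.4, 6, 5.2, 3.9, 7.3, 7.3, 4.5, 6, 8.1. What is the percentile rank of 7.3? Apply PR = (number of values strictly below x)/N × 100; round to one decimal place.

55.6

N = 9.
Strictly below 7.3: 5. Equal to 7.3: 2.
PR = 5/9 × 100 = 55.6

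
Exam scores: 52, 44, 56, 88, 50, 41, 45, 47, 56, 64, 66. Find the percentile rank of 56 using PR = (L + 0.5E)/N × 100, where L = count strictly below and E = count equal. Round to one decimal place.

63.6

N = 11.
Strictly below 56: 6. Equal to 56: 2.
PR = (6 + 0.5·2)/11 × 100 = 63.6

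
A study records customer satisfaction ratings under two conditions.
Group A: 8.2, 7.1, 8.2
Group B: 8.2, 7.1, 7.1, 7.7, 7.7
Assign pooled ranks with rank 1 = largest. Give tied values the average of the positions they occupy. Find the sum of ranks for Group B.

Sorted (descending): 8.2, 8.2, 8.2, 7.7, 7.7, 7.1, 7.1, 7.1
The 3 values of 8.2 occupy positions 1–3 → average rank 2.
The 2 values of 7.7 occupy positions 4–5 → average rank (4+5)/2 = 4.5.
The 3 values of 7.1 occupy positions 6–8 → average rank 7.
Group B values → pooled ranks: 8.2→2, 7.1→7, 7.1→7, 7.7→4.5, 7.7→4.5
Rank sum = 2 + 7 + 7 + 4.5 + 4.5 = 25

25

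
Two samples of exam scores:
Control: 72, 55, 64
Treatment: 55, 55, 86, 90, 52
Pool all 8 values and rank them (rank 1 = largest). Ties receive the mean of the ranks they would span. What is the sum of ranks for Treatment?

Sorted (descending): 90, 86, 72, 64, 55, 55, 55, 52
The 3 values of 55 occupy positions 5–7 → average rank 6.
Treatment values → pooled ranks: 55→6, 55→6, 86→2, 90→1, 52→8
Rank sum = 6 + 6 + 2 + 1 + 8 = 23

23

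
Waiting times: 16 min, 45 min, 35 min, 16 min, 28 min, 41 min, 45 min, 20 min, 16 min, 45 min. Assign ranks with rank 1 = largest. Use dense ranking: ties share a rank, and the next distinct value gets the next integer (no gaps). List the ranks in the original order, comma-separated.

6, 1, 3, 6, 4, 2, 1, 5, 6, 1

Sorted (descending): 45, 45, 45, 41, 35, 28, 20, 16, 16, 16
The 3 values of 45 share dense rank 1.
The 3 values of 16 share dense rank 6.
Remaining distinct values take the next consecutive integers.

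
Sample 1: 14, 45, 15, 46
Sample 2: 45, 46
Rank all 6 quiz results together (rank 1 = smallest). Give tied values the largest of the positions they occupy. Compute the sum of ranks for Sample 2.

Sorted (ascending): 14, 15, 45, 45, 46, 46
The 2 values of 45 occupy positions 3–4 → each gets rank 4.
The 2 values of 46 occupy positions 5–6 → each gets rank 6.
Sample 2 values → pooled ranks: 45→4, 46→6
Rank sum = 4 + 6 = 10

10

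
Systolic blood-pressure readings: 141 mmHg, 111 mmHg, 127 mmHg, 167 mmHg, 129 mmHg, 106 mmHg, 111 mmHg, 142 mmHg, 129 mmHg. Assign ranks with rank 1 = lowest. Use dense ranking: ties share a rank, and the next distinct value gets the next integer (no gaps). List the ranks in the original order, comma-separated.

5, 2, 3, 7, 4, 1, 2, 6, 4

Sorted (ascending): 106, 111, 111, 127, 129, 129, 141, 142, 167
The 2 values of 111 share dense rank 2.
The 2 values of 129 share dense rank 4.
Remaining distinct values take the next consecutive integers.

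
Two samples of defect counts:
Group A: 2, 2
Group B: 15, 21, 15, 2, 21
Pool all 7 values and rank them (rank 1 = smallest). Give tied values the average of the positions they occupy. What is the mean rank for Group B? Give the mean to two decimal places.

Sorted (ascending): 2, 2, 2, 15, 15, 21, 21
The 3 values of 2 occupy positions 1–3 → average rank 2.
The 2 values of 15 occupy positions 4–5 → average rank (4+5)/2 = 4.5.
The 2 values of 21 occupy positions 6–7 → average rank (6+7)/2 = 6.5.
Group B values → pooled ranks: 15→4.5, 21→6.5, 15→4.5, 2→2, 21→6.5
Mean rank = (4.5 + 6.5 + 4.5 + 2 + 6.5) / 5 = 4.80

4.80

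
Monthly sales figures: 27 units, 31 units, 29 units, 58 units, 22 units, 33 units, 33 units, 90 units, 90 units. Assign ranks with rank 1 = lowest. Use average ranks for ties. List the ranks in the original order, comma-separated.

Sorted (ascending): 22, 27, 29, 31, 33, 33, 58, 90, 90
The 2 values of 33 occupy positions 5–6 → average rank (5+6)/2 = 5.5.
The 2 values of 90 occupy positions 8–9 → average rank (8+9)/2 = 8.5.

2, 4, 3, 7, 1, 5.5, 5.5, 8.5, 8.5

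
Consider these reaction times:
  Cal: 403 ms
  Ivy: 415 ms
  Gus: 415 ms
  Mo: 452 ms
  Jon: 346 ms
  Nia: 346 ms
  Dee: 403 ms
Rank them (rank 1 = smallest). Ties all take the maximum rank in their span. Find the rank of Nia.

Sorted (ascending): 346, 346, 403, 403, 415, 415, 452
The 2 values of 346 occupy positions 1–2 → each gets rank 2.
The 2 values of 403 occupy positions 3–4 → each gets rank 4.
The 2 values of 415 occupy positions 5–6 → each gets rank 6.
Nia has value 346 ms → rank 2.

2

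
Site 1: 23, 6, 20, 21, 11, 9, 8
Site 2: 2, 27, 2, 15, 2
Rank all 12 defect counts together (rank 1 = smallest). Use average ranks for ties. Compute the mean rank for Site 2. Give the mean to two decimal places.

5.20

Sorted (ascending): 2, 2, 2, 6, 8, 9, 11, 15, 20, 21, 23, 27
The 3 values of 2 occupy positions 1–3 → average rank 2.
Site 2 values → pooled ranks: 2→2, 27→12, 2→2, 15→8, 2→2
Mean rank = (2 + 12 + 2 + 8 + 2) / 5 = 5.20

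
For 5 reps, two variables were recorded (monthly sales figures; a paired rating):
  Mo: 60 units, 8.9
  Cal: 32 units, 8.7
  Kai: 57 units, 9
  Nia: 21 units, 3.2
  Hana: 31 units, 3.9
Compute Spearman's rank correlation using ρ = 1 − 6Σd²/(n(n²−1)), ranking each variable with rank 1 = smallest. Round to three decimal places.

0.900

Ranks of variable 1: 5, 3, 4, 1, 2
Ranks of variable 2: 4, 3, 5, 1, 2
d = r₁ − r₂: 1, 0, -1, 0, 0
d²: 1, 0, 1, 0, 0; Σd² = 2
ρ = 1 − 6·2/(5·24) = 1 − 12/120 = 0.900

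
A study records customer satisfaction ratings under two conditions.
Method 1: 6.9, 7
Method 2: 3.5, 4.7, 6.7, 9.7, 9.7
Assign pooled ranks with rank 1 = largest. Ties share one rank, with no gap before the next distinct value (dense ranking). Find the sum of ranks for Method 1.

Sorted (descending): 9.7, 9.7, 7, 6.9, 6.7, 4.7, 3.5
The 2 values of 9.7 share dense rank 1.
Remaining distinct values take the next consecutive integers.
Method 1 values → pooled ranks: 6.9→3, 7→2
Rank sum = 3 + 2 = 5

5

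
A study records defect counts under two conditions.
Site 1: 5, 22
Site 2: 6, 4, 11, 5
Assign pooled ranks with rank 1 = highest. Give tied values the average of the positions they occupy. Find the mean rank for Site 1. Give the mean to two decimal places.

Sorted (descending): 22, 11, 6, 5, 5, 4
The 2 values of 5 occupy positions 4–5 → average rank (4+5)/2 = 4.5.
Site 1 values → pooled ranks: 5→4.5, 22→1
Mean rank = (4.5 + 1) / 2 = 2.75

2.75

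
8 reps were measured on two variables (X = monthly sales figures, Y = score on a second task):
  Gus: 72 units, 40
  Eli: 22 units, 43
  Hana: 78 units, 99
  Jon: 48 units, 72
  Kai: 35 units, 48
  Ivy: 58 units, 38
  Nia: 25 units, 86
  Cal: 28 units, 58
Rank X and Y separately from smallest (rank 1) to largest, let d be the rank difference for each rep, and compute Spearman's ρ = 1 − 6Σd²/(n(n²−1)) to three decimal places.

0.000

Ranks of variable 1: 7, 1, 8, 5, 4, 6, 2, 3
Ranks of variable 2: 2, 3, 8, 6, 4, 1, 7, 5
d = r₁ − r₂: 5, -2, 0, -1, 0, 5, -5, -2
d²: 25, 4, 0, 1, 0, 25, 25, 4; Σd² = 84
ρ = 1 − 6·84/(8·63) = 1 − 504/504 = 0.000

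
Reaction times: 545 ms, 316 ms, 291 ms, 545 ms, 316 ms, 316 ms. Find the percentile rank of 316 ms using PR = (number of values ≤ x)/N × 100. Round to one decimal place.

66.7

N = 6.
Strictly below 316: 1. Equal to 316: 3.
PR = 4/6 × 100 = 66.7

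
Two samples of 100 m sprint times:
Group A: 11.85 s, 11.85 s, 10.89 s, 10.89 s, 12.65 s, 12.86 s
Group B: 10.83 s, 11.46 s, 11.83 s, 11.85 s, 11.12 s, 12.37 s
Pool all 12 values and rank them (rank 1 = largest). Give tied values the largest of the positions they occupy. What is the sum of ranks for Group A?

37

Sorted (descending): 12.86, 12.65, 12.37, 11.85, 11.85, 11.85, 11.83, 11.46, 11.12, 10.89, 10.89, 10.83
The 3 values of 11.85 occupy positions 4–6 → each gets rank 6.
The 2 values of 10.89 occupy positions 10–11 → each gets rank 11.
Group A values → pooled ranks: 11.85→6, 11.85→6, 10.89→11, 10.89→11, 12.65→2, 12.86→1
Rank sum = 6 + 6 + 11 + 11 + 2 + 1 = 37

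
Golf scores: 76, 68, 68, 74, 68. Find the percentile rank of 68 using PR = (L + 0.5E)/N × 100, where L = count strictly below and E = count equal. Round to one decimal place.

N = 5.
Strictly below 68: 0. Equal to 68: 3.
PR = (0 + 0.5·3)/5 × 100 = 30.0

30.0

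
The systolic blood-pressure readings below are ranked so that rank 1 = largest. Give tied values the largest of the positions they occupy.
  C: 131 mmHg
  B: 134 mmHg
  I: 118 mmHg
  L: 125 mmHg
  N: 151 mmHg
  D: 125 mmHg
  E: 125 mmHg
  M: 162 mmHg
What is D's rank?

Sorted (descending): 162, 151, 134, 131, 125, 125, 125, 118
The 3 values of 125 occupy positions 5–7 → each gets rank 7.
D has value 125 mmHg → rank 7.

7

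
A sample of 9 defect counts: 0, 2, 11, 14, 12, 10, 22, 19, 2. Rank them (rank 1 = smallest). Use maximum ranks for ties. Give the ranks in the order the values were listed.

1, 3, 5, 7, 6, 4, 9, 8, 3

Sorted (ascending): 0, 2, 2, 10, 11, 12, 14, 19, 22
The 2 values of 2 occupy positions 2–3 → each gets rank 3.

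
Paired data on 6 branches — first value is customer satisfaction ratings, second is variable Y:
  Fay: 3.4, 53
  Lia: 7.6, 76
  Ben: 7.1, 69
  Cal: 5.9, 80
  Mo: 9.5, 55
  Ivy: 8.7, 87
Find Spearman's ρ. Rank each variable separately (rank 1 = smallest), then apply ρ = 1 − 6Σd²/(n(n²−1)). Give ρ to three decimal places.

Ranks of variable 1: 1, 4, 3, 2, 6, 5
Ranks of variable 2: 1, 4, 3, 5, 2, 6
d = r₁ − r₂: 0, 0, 0, -3, 4, -1
d²: 0, 0, 0, 9, 16, 1; Σd² = 26
ρ = 1 − 6·26/(6·35) = 1 − 156/210 = 0.257

0.257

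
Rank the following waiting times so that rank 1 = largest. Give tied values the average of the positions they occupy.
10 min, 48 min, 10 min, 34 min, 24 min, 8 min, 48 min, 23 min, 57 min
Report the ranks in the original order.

7.5, 2.5, 7.5, 4, 5, 9, 2.5, 6, 1

Sorted (descending): 57, 48, 48, 34, 24, 23, 10, 10, 8
The 2 values of 48 occupy positions 2–3 → average rank (2+3)/2 = 2.5.
The 2 values of 10 occupy positions 7–8 → average rank (7+8)/2 = 7.5.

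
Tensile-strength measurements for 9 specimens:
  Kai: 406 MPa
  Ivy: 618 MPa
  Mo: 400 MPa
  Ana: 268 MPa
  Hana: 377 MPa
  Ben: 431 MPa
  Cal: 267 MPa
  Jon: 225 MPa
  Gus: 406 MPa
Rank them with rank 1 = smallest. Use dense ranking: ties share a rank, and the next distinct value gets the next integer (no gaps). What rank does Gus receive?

Sorted (ascending): 225, 267, 268, 377, 400, 406, 406, 431, 618
The 2 values of 406 share dense rank 6.
Remaining distinct values take the next consecutive integers.
Gus has value 406 MPa → rank 6.

6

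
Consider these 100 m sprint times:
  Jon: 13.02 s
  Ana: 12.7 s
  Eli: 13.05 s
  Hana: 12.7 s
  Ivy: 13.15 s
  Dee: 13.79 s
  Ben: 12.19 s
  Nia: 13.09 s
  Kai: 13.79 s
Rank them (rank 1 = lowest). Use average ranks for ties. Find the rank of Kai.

8.5

Sorted (ascending): 12.19, 12.7, 12.7, 13.02, 13.05, 13.09, 13.15, 13.79, 13.79
The 2 values of 12.7 occupy positions 2–3 → average rank (2+3)/2 = 2.5.
The 2 values of 13.79 occupy positions 8–9 → average rank (8+9)/2 = 8.5.
Kai has value 13.79 s → rank 8.5.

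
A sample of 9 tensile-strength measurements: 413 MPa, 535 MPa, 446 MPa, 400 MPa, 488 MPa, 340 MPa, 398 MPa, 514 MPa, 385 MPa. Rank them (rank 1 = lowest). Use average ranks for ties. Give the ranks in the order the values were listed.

5, 9, 6, 4, 7, 1, 3, 8, 2

Sorted (ascending): 340, 385, 398, 400, 413, 446, 488, 514, 535
No ties — each value takes its position as its rank.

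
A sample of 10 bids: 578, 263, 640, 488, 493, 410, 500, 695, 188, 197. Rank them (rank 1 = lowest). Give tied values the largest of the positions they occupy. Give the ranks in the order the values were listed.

Sorted (ascending): 188, 197, 263, 410, 488, 493, 500, 578, 640, 695
No ties — each value takes its position as its rank.

8, 3, 9, 5, 6, 4, 7, 10, 1, 2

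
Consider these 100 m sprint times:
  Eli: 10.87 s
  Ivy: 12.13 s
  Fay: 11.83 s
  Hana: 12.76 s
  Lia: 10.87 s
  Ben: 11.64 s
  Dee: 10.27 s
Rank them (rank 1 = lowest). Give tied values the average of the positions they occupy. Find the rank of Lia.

Sorted (ascending): 10.27, 10.87, 10.87, 11.64, 11.83, 12.13, 12.76
The 2 values of 10.87 occupy positions 2–3 → average rank (2+3)/2 = 2.5.
Lia has value 10.87 s → rank 2.5.

2.5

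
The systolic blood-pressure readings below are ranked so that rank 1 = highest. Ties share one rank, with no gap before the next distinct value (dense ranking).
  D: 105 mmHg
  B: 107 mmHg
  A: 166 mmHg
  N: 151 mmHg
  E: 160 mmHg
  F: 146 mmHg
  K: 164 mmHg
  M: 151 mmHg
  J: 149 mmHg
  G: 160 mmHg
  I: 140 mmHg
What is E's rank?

3

Sorted (descending): 166, 164, 160, 160, 151, 151, 149, 146, 140, 107, 105
The 2 values of 160 share dense rank 3.
The 2 values of 151 share dense rank 4.
Remaining distinct values take the next consecutive integers.
E has value 160 mmHg → rank 3.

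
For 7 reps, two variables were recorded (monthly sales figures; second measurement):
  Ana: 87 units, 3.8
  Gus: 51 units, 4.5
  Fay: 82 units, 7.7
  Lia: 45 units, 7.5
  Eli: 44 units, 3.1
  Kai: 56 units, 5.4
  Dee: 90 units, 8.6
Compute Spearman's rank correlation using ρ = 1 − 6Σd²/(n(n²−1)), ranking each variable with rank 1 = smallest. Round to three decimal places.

Ranks of variable 1: 6, 3, 5, 2, 1, 4, 7
Ranks of variable 2: 2, 3, 6, 5, 1, 4, 7
d = r₁ − r₂: 4, 0, -1, -3, 0, 0, 0
d²: 16, 0, 1, 9, 0, 0, 0; Σd² = 26
ρ = 1 − 6·26/(7·48) = 1 − 156/336 = 0.536

0.536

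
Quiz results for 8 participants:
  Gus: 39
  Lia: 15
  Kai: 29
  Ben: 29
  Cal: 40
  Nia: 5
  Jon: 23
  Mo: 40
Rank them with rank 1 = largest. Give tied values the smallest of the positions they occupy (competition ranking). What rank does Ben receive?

Sorted (descending): 40, 40, 39, 29, 29, 23, 15, 5
The 2 values of 40 occupy positions 1–2 → each gets rank 1.
The 2 values of 29 occupy positions 4–5 → each gets rank 4.
Ben has value 29 → rank 4.

4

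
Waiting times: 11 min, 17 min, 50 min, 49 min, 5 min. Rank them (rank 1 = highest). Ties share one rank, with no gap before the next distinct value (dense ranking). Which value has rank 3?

17

Sorted (descending): 50, 49, 17, 11, 5
No ties — each value takes its position as its rank.
Rank 3 → value 17.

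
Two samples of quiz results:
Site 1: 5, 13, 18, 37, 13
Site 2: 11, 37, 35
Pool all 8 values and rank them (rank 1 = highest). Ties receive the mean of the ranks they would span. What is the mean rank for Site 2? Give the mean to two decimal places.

3.83

Sorted (descending): 37, 37, 35, 18, 13, 13, 11, 5
The 2 values of 37 occupy positions 1–2 → average rank (1+2)/2 = 1.5.
The 2 values of 13 occupy positions 5–6 → average rank (5+6)/2 = 5.5.
Site 2 values → pooled ranks: 11→7, 37→1.5, 35→3
Mean rank = (7 + 1.5 + 3) / 3 = 3.83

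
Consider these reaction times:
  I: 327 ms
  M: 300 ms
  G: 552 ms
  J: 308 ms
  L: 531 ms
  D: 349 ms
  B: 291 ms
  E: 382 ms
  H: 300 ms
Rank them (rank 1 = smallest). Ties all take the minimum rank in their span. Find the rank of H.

2

Sorted (ascending): 291, 300, 300, 308, 327, 349, 382, 531, 552
The 2 values of 300 occupy positions 2–3 → each gets rank 2.
H has value 300 ms → rank 2.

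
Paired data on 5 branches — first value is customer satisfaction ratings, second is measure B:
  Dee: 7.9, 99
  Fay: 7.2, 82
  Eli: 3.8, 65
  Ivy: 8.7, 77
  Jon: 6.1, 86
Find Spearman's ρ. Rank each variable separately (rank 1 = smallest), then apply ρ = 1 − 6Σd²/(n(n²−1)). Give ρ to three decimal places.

Ranks of variable 1: 4, 3, 1, 5, 2
Ranks of variable 2: 5, 3, 1, 2, 4
d = r₁ − r₂: -1, 0, 0, 3, -2
d²: 1, 0, 0, 9, 4; Σd² = 14
ρ = 1 − 6·14/(5·24) = 1 − 84/120 = 0.300

0.300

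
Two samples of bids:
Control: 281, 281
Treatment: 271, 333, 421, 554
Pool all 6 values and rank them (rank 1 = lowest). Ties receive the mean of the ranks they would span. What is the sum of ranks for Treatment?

Sorted (ascending): 271, 281, 281, 333, 421, 554
The 2 values of 281 occupy positions 2–3 → average rank (2+3)/2 = 2.5.
Treatment values → pooled ranks: 271→1, 333→4, 421→5, 554→6
Rank sum = 1 + 4 + 5 + 6 = 16

16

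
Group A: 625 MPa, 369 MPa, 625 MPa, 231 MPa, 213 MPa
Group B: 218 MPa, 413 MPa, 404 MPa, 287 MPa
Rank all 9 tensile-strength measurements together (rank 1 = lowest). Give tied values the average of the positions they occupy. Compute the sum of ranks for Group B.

Sorted (ascending): 213, 218, 231, 287, 369, 404, 413, 625, 625
The 2 values of 625 occupy positions 8–9 → average rank (8+9)/2 = 8.5.
Group B values → pooled ranks: 218→2, 413→7, 404→6, 287→4
Rank sum = 2 + 7 + 6 + 4 = 19

19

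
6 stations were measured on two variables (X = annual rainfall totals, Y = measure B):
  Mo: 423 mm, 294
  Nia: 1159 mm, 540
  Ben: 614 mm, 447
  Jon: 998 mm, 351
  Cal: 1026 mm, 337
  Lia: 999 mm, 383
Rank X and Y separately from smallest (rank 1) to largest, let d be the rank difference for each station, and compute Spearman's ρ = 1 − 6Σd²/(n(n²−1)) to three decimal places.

Ranks of variable 1: 1, 6, 2, 3, 5, 4
Ranks of variable 2: 1, 6, 5, 3, 2, 4
d = r₁ − r₂: 0, 0, -3, 0, 3, 0
d²: 0, 0, 9, 0, 9, 0; Σd² = 18
ρ = 1 − 6·18/(6·35) = 1 − 108/210 = 0.486

0.486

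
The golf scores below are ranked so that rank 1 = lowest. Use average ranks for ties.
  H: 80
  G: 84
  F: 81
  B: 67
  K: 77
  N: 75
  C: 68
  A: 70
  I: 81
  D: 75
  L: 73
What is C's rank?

Sorted (ascending): 67, 68, 70, 73, 75, 75, 77, 80, 81, 81, 84
The 2 values of 75 occupy positions 5–6 → average rank (5+6)/2 = 5.5.
The 2 values of 81 occupy positions 9–10 → average rank (9+10)/2 = 9.5.
C has value 68 → rank 2.

2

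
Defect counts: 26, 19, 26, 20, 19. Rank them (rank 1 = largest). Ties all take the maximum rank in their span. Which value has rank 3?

Sorted (descending): 26, 26, 20, 19, 19
The 2 values of 26 occupy positions 1–2 → each gets rank 2.
The 2 values of 19 occupy positions 4–5 → each gets rank 5.
Rank 3 → value 20.

20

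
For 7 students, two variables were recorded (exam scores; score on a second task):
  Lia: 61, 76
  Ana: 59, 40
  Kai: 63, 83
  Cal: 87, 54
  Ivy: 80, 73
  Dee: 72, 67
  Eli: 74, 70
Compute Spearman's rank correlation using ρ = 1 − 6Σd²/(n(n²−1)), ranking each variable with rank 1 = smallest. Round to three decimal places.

Ranks of variable 1: 2, 1, 3, 7, 6, 4, 5
Ranks of variable 2: 6, 1, 7, 2, 5, 3, 4
d = r₁ − r₂: -4, 0, -4, 5, 1, 1, 1
d²: 16, 0, 16, 25, 1, 1, 1; Σd² = 60
ρ = 1 − 6·60/(7·48) = 1 − 360/336 = -0.071

-0.071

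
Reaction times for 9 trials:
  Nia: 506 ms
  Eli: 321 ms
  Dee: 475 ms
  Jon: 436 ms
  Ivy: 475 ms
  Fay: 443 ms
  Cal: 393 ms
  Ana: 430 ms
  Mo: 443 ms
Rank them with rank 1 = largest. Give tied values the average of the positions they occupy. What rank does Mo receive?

Sorted (descending): 506, 475, 475, 443, 443, 436, 430, 393, 321
The 2 values of 475 occupy positions 2–3 → average rank (2+3)/2 = 2.5.
The 2 values of 443 occupy positions 4–5 → average rank (4+5)/2 = 4.5.
Mo has value 443 ms → rank 4.5.

4.5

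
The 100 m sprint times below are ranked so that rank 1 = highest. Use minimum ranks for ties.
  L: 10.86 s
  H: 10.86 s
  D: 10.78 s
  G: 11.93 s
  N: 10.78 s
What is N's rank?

Sorted (descending): 11.93, 10.86, 10.86, 10.78, 10.78
The 2 values of 10.86 occupy positions 2–3 → each gets rank 2.
The 2 values of 10.78 occupy positions 4–5 → each gets rank 4.
N has value 10.78 s → rank 4.

4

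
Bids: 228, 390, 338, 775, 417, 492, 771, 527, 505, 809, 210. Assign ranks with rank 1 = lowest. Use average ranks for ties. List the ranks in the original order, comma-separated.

2, 4, 3, 10, 5, 6, 9, 8, 7, 11, 1

Sorted (ascending): 210, 228, 338, 390, 417, 492, 505, 527, 771, 775, 809
No ties — each value takes its position as its rank.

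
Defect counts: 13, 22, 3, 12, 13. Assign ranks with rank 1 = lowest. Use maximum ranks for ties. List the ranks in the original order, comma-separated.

4, 5, 1, 2, 4

Sorted (ascending): 3, 12, 13, 13, 22
The 2 values of 13 occupy positions 3–4 → each gets rank 4.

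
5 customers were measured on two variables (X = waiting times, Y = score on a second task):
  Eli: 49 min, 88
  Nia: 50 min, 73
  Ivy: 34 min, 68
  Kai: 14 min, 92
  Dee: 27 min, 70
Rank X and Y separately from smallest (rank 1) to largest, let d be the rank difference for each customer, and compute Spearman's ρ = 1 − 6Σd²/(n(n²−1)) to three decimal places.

Ranks of variable 1: 4, 5, 3, 1, 2
Ranks of variable 2: 4, 3, 1, 5, 2
d = r₁ − r₂: 0, 2, 2, -4, 0
d²: 0, 4, 4, 16, 0; Σd² = 24
ρ = 1 − 6·24/(5·24) = 1 − 144/120 = -0.200

-0.200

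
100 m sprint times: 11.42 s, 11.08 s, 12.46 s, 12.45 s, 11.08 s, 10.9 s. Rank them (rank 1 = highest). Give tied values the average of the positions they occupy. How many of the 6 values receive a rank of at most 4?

3

Sorted (descending): 12.46, 12.45, 11.42, 11.08, 11.08, 10.9
The 2 values of 11.08 occupy positions 4–5 → average rank (4+5)/2 = 4.5.
Ranks ≤ 4: {1, 2, 3} → 3 values.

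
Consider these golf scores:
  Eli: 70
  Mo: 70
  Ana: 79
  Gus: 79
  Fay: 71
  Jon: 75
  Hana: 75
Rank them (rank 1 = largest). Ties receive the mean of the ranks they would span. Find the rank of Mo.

6.5

Sorted (descending): 79, 79, 75, 75, 71, 70, 70
The 2 values of 79 occupy positions 1–2 → average rank (1+2)/2 = 1.5.
The 2 values of 75 occupy positions 3–4 → average rank (3+4)/2 = 3.5.
The 2 values of 70 occupy positions 6–7 → average rank (6+7)/2 = 6.5.
Mo has value 70 → rank 6.5.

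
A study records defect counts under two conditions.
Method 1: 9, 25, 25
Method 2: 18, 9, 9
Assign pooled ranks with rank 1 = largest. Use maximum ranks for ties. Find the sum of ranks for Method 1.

10

Sorted (descending): 25, 25, 18, 9, 9, 9
The 2 values of 25 occupy positions 1–2 → each gets rank 2.
The 3 values of 9 occupy positions 4–6 → each gets rank 6.
Method 1 values → pooled ranks: 9→6, 25→2, 25→2
Rank sum = 6 + 2 + 2 = 10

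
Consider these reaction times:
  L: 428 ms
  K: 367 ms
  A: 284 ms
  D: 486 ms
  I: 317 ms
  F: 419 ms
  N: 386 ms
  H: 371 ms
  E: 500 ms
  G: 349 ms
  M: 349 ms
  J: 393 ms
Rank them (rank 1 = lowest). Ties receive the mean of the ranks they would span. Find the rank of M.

Sorted (ascending): 284, 317, 349, 349, 367, 371, 386, 393, 419, 428, 486, 500
The 2 values of 349 occupy positions 3–4 → average rank (3+4)/2 = 3.5.
M has value 349 ms → rank 3.5.

3.5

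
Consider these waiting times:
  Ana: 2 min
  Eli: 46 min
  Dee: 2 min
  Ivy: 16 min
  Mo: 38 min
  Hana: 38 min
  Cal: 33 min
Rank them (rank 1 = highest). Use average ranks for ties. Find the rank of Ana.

Sorted (descending): 46, 38, 38, 33, 16, 2, 2
The 2 values of 38 occupy positions 2–3 → average rank (2+3)/2 = 2.5.
The 2 values of 2 occupy positions 6–7 → average rank (6+7)/2 = 6.5.
Ana has value 2 min → rank 6.5.

6.5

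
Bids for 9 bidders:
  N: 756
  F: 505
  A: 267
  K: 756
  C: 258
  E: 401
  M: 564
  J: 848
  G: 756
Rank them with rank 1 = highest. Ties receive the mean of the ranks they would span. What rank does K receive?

3

Sorted (descending): 848, 756, 756, 756, 564, 505, 401, 267, 258
The 3 values of 756 occupy positions 2–4 → average rank 3.
K has value 756 → rank 3.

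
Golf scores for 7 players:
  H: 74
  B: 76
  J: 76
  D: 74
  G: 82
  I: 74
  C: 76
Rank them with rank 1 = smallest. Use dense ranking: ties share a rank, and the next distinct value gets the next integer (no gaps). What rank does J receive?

Sorted (ascending): 74, 74, 74, 76, 76, 76, 82
The 3 values of 74 share dense rank 1.
The 3 values of 76 share dense rank 2.
Remaining distinct values take the next consecutive integers.
J has value 76 → rank 2.

2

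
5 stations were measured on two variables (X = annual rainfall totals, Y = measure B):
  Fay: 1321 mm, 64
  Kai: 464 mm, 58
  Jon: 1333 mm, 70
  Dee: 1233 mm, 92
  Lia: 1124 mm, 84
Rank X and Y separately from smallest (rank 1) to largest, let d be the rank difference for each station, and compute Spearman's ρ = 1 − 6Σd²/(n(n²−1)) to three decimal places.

0.200

Ranks of variable 1: 4, 1, 5, 3, 2
Ranks of variable 2: 2, 1, 3, 5, 4
d = r₁ − r₂: 2, 0, 2, -2, -2
d²: 4, 0, 4, 4, 4; Σd² = 16
ρ = 1 − 6·16/(5·24) = 1 − 96/120 = 0.200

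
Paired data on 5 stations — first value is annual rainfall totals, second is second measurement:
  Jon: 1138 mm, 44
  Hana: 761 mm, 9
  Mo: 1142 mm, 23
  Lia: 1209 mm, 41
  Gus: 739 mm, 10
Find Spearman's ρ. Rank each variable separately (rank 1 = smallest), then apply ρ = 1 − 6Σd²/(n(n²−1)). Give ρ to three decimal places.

Ranks of variable 1: 3, 2, 4, 5, 1
Ranks of variable 2: 5, 1, 3, 4, 2
d = r₁ − r₂: -2, 1, 1, 1, -1
d²: 4, 1, 1, 1, 1; Σd² = 8
ρ = 1 − 6·8/(5·24) = 1 − 48/120 = 0.600

0.600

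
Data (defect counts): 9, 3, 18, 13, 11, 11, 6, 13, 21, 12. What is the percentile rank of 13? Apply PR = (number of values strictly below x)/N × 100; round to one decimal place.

60.0

N = 10.
Strictly below 13: 6. Equal to 13: 2.
PR = 6/10 × 100 = 60.0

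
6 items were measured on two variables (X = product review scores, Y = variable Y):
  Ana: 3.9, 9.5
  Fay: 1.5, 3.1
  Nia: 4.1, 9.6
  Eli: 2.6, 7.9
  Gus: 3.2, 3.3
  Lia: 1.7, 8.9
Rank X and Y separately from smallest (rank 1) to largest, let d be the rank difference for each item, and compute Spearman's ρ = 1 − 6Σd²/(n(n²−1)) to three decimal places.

Ranks of variable 1: 5, 1, 6, 3, 4, 2
Ranks of variable 2: 5, 1, 6, 3, 2, 4
d = r₁ − r₂: 0, 0, 0, 0, 2, -2
d²: 0, 0, 0, 0, 4, 4; Σd² = 8
ρ = 1 − 6·8/(6·35) = 1 − 48/210 = 0.771

0.771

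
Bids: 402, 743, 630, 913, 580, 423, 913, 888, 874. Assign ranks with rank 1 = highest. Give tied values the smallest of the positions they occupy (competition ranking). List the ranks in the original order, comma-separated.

9, 5, 6, 1, 7, 8, 1, 3, 4

Sorted (descending): 913, 913, 888, 874, 743, 630, 580, 423, 402
The 2 values of 913 occupy positions 1–2 → each gets rank 1.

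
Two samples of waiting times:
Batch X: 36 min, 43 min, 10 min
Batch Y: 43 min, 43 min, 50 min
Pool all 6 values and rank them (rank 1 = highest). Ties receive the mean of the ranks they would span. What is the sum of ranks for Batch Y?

Sorted (descending): 50, 43, 43, 43, 36, 10
The 3 values of 43 occupy positions 2–4 → average rank 3.
Batch Y values → pooled ranks: 43→3, 43→3, 50→1
Rank sum = 3 + 3 + 1 = 7

7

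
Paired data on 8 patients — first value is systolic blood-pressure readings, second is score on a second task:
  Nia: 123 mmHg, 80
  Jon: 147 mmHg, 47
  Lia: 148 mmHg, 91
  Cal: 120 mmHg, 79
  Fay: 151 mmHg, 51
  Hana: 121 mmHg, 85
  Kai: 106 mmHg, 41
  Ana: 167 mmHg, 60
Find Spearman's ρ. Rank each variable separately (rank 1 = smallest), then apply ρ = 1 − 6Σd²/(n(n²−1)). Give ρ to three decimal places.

Ranks of variable 1: 4, 5, 6, 2, 7, 3, 1, 8
Ranks of variable 2: 6, 2, 8, 5, 3, 7, 1, 4
d = r₁ − r₂: -2, 3, -2, -3, 4, -4, 0, 4
d²: 4, 9, 4, 9, 16, 16, 0, 16; Σd² = 74
ρ = 1 − 6·74/(8·63) = 1 − 444/504 = 0.119

0.119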